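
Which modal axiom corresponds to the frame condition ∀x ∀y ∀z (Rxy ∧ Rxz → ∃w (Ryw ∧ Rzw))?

The condition is convergence. The .2 schema ◇□r → □◇r defines it.
Suppose ◇□r→□◇r is valid. Take Rxy, Rxz and set V(r)={w : Ryw}. Then □r at y so ◇□r at x, so □◇r at x, so ◇r at z, giving w with Rzw and Ryw.

◇□r → □◇r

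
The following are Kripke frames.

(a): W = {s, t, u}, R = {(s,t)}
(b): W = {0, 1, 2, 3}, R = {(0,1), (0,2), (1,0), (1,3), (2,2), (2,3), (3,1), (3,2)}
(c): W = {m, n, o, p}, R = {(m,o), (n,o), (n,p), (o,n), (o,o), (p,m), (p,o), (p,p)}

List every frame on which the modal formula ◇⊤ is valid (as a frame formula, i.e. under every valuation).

(b), (c)

The schema corresponds to seriality: ∀x ∃y Rxy.
(a): fails — world t has no successor.
(b): satisfies the condition.
(c): satisfies the condition.
Valid on: (b), (c).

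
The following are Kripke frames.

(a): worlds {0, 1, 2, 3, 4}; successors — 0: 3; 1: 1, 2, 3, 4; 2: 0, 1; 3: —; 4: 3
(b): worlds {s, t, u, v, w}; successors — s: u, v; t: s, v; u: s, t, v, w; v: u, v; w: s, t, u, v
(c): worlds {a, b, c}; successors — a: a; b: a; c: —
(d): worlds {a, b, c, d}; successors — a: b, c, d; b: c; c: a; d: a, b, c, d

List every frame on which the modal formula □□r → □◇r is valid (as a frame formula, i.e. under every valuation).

(b), (c), (d)

Frame correspondent (Sahlqvist): ∀x ∀z (xRz → ∃w (xR²w ∧ zRw)) — i.e. a generalized confluence (Geach) condition.
(a): fails — 0R3 but no w with 0R²w and 3Rw.
(b): condition met.
(c): condition met.
(d): condition met.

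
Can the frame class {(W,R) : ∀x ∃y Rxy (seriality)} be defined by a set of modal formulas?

The condition is seriality. A defining modal formula is □q → ◇q.
Suppose □q→◇q is valid. At any x set V(q)=W. Then □q at x, so ◇q at x, so x has a successor.

Definable; □q → ◇q defines it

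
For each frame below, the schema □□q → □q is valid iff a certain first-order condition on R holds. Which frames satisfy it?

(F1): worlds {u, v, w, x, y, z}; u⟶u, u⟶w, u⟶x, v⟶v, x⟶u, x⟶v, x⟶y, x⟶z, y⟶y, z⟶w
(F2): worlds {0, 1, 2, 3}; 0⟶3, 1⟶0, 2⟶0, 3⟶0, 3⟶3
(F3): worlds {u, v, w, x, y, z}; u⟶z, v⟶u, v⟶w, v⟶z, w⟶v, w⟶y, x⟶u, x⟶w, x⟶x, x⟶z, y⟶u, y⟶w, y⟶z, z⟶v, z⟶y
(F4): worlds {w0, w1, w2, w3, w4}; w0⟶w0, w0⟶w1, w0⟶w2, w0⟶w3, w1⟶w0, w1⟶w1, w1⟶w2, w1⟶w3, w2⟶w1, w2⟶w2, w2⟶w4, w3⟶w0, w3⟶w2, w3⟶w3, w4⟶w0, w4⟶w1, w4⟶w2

(F4)

This is the axiom for density; its first-order frame correspondent is ∀x ∀y (Rxy → ∃z (Rxz ∧ Rzy)).
(F1): fails — Rzw but no t with Rzt and Rtw.
(F2): fails — R10 but no z with R1z and Rz0.
(F3): fails — Ruz but no t with Rut and Rtz.
(F4): satisfies the condition.
Valid on: (F4).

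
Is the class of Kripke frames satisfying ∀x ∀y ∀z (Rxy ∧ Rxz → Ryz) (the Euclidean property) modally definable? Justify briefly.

Yes: it is the Euclidean property, defined by the 5 schema ◇r → □◇r.

Yes, by ◇r → □◇r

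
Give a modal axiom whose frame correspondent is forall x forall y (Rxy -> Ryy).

□(□s → s)

A defining formula is □(□s → s) (the T□ axiom).
Suppose □(□s→s) is valid. Take Rxy and set V(s)={w : Ryw}. Then at y, □s holds; since □(□s→s) at x, □s→s at y, so s at y, i.e. Ryy.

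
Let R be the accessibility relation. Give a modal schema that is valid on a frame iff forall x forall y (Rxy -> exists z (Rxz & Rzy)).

A defining formula is □□q → □q (the C4 axiom).
Suppose □□q→□q is valid. Take Rxy and set V(q)={w : xR²w}. Then □□q at x, so □q at x, so q at y, i.e. ∃z(Rxz∧Rzy).

□□q → □q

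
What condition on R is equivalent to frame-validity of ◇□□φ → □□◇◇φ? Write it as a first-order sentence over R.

∀x ∀y ∀z ((xRy ∧ xR²z) → ∃w (yR²w ∧ zR²w))

This is a Sahlqvist (Geach-type) schema ◇^1□^2φ → □^2◇^2φ.
First-order correspondent: ∀x ∀y ∀z ((xRy ∧ xR²z) → ∃w (yR²w ∧ zR²w)).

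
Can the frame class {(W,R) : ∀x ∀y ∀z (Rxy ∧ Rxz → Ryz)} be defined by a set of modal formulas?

Yes, by ◇p → □◇p

This is a Sahlqvist condition; the 5 axiom ◇p → □◇p defines it.
Suppose ◇p→□◇p is valid. Take Rxy, Rxz and set V(p)={y}. Then ◇p at x, so □◇p at x, so ◇p at z, so some w with Rzw has p; w=y, i.e. Rzy. By symmetry of the argument, Ryz.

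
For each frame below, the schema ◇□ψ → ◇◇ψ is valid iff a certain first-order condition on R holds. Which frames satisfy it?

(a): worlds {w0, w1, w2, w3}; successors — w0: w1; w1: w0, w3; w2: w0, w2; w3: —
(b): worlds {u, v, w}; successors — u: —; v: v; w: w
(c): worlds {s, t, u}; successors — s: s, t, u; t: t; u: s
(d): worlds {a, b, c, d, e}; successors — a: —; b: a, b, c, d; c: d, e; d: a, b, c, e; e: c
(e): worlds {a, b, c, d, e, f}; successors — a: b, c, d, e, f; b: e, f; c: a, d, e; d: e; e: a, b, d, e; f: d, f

(b), (c), (e)

The schema corresponds to a generalized confluence (Geach) condition: ∀x ∀y (xRy → ∃w (yRw ∧ xR²w)).
(a): fails — w1Rw3 but no w with w3Rw and w1R²w.
(b): satisfies the condition.
(c): satisfies the condition.
(d): fails — bRa but no w with aRw and bR²w.
(e): satisfies the condition.
Valid on: (b), (c), (e).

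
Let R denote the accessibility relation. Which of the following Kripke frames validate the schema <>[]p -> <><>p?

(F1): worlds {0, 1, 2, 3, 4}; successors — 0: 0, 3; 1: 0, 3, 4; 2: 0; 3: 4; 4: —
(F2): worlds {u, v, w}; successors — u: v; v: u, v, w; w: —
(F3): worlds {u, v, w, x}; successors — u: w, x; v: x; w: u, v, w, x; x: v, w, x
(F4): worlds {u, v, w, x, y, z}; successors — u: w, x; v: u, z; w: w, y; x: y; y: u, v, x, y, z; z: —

(F3)

This is the axiom for a generalized confluence (Geach) condition; its first-order frame correspondent is forall x forall y (xRy -> exists w (yRw & x R^2 w)).
(F1): fails — 1R4 but no w with 4Rw and 1R²w.
(F2): fails — vRw but no t with wRt and vR²t.
(F3): satisfies the condition.
(F4): fails — vRz but no t with zRt and vR²t.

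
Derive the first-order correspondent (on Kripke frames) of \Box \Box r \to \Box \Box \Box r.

\forall x \forall z (x R^3 z \to \exists w (x R^2 w \wedge z = w))

This is a Sahlqvist (Geach-type) schema ◇^0□^2r → □^3◇^0r.
Minimal-valuation argument: fix x; take any y with xR^0y and any z with xR^3z. Set V(r) to the set of worlds R-reachable from y in exactly 2 steps. Then □^2r holds at y, so the antecedent holds at x; validity forces ◇^0r at z, giving a w with zR^0w and yR^2w.
First-order correspondent: \forall x \forall z (x R^3 z \to \exists w (x R^2 w \wedge z = w)).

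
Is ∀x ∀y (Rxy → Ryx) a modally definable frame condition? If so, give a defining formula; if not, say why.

Yes — defined by p → □◇p

The condition is symmetry. A defining modal formula is p → □◇p.
Suppose p→□◇p is valid. Take Rxy and set V(p)={x}. Then p at x, so □◇p at x, so ◇p at y, so some z with Ryz has p; z=x, i.e. Ryx.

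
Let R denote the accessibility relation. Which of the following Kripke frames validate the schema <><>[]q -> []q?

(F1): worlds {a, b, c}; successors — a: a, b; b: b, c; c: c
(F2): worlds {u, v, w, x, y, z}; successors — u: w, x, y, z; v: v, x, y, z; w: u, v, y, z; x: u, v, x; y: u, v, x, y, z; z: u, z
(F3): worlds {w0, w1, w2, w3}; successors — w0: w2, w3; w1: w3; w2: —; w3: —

(F3)

The schema corresponds to a generalized confluence (Geach) condition: forall x forall y forall z ((x R^2 y & xRz) -> exists w (yRw & z = w)).
(F1): fails — aR²b, aRa but no w with bRw and a=w.
(F2): fails — uR²v, uRw but no t with vRt and w=t.
(F3): satisfies the condition.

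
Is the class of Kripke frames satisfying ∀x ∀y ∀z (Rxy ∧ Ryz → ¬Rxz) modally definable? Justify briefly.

No

Modal frame validity is preserved under surjective bounded morphisms.
The 3-cycle (worlds w0,w1,w2 with w0→w1→w2→w0) is intransitive. Mapping every world to a single reflexive point • is a surjective bounded morphism; the reflexive point is not intransitive (R••∧R•• but R••).
So the class is not modally definable.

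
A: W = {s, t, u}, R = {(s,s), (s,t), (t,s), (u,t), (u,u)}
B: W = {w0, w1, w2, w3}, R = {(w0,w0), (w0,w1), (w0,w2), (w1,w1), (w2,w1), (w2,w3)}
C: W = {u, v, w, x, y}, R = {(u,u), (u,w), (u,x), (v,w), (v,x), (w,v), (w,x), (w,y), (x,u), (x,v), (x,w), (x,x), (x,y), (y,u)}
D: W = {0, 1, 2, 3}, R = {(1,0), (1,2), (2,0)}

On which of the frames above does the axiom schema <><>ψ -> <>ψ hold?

D

This is the axiom for transitivity; its first-order frame correspondent is forall x forall y forall z (Rxy & Ryz -> Rxz).
A: fails — Rut and Rts but not Rus.
B: fails — Rw0w2 and Rw2w3 but not Rw0w3.
C: fails — Ruw and Rwy but not Ruy.
D: ✓.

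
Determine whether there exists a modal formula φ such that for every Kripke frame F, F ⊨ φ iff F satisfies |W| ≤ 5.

Modal frame validity is preserved under disjoint unions.
Any modal formula valid on each of 6 disjoint one-world frames is valid on their disjoint union (validity is preserved under disjoint unions). Each one-world frame has |W|=1≤5, but the union has |W|=6.
So the class is not modally definable.

No — not modally definable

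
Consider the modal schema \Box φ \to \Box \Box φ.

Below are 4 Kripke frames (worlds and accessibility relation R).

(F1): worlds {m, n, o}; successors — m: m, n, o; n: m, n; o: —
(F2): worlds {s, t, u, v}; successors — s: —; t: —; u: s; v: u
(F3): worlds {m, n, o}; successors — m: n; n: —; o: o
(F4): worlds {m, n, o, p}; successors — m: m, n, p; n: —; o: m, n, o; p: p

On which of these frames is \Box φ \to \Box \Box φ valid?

(F3)

The schema corresponds to transitivity: \forall x \forall y \forall z (Rxy \wedge Ryz \to Rxz).
(F1): fails — Rnm and Rmo but not Rno.
(F2): fails — Rvu and Rus but not Rvs.
(F3): condition met.
(F4): fails — Rom and Rmp but not Rop.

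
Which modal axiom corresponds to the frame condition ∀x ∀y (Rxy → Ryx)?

q → □◇q

The condition is symmetry. The B schema q → □◇q defines it.
Suppose q→□◇q is valid. Take Rxy and set V(q)={x}. Then q at x, so □◇q at x, so ◇q at y, so some z with Ryz has q; z=x, i.e. Ryx.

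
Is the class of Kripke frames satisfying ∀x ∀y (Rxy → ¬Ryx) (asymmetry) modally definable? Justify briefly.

Not definable by any modal formula

Modal frame validity is preserved under surjective bounded morphisms.
The 3-cycle (worlds w0,w1,w2 with w0→w1→w2→w0) is asymmetric. Mapping every world to a single reflexive point • is a surjective bounded morphism, and the reflexive point is not asymmetric (R•• but asymmetry requires ¬R••).
So the class is not modally definable.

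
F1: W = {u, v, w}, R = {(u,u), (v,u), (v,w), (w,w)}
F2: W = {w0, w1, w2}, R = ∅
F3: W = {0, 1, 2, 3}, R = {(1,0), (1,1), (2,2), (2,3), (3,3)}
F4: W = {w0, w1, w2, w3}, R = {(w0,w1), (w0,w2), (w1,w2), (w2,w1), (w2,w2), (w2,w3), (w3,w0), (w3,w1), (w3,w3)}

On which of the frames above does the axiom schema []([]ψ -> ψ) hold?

This is the axiom for shift-reflexivity; its first-order frame correspondent is forall x forall y (Rxy -> Ryy).
F1: condition met.
F2: condition met.
F3: fails — R10 but not R00.
F4: fails — Rw3w1 but not Rw1w1.
Valid on: F1, F2.

F1, F2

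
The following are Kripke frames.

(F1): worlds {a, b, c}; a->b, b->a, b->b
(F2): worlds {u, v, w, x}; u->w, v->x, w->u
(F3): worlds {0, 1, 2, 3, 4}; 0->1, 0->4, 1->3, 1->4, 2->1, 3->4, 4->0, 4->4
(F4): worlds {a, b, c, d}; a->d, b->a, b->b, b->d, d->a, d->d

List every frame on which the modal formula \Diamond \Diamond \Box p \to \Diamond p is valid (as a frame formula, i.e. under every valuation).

Frame correspondent (Sahlqvist): \forall x \forall y (x R^2 y \to \exists w (yRw \wedge xRw)) — i.e. a generalized confluence (Geach) condition.
(F1): satisfies the condition.
(F2): satisfies the condition.
(F3): fails — 2R²3 but no w with 3Rw and 2Rw.
(F4): satisfies the condition.

(F1), (F2), (F4)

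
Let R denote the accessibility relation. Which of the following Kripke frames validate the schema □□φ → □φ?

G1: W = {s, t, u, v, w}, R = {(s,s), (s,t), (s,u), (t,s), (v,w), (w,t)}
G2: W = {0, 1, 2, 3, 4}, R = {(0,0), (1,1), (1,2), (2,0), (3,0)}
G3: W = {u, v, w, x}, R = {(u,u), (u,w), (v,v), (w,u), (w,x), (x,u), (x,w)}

This is the axiom for density; its first-order frame correspondent is ∀x ∀y (Rxy → ∃z (Rxz ∧ Rzy)).
G1: fails — Rwt but no z with Rwz and Rzt.
G2: satisfies the condition.
G3: fails — Rwx but no z with Rwz and Rzx.

G2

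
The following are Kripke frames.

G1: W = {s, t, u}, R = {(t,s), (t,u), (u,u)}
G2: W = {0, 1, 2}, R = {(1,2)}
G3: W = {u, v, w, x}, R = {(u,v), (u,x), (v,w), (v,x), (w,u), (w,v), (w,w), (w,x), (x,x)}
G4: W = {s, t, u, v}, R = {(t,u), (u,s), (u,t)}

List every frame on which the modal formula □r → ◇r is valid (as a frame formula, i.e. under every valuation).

G3

This is the axiom for seriality; its first-order frame correspondent is ∀x ∃y Rxy.
G1: fails — world s has no successor.
G2: fails — world 0 has no successor.
G3: ✓.
G4: fails — world s has no successor.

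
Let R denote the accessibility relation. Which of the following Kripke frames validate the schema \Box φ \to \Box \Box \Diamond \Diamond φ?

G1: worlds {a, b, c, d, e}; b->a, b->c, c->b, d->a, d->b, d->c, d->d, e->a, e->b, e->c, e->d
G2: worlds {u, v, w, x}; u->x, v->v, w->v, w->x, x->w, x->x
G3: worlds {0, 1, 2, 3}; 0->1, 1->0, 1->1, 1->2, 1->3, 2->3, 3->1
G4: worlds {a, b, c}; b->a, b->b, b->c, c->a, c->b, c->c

The schema corresponds to a generalized confluence (Geach) condition: \forall x \forall z (x R^2 z \to \exists w (xRw \wedge z R^2 w)).
G1: fails — bR²b but no w with bRw and bR²w.
G2: fails — xR²v but no t with xRt and vR²t.
G3: condition met.
G4: fails — bR²a but no w with bRw and aR²w.

G3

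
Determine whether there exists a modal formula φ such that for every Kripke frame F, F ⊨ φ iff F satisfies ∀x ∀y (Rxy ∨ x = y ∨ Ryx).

Not modally definable

If a class were modally definable it would be closed under disjoint unions (Goldblatt–Thomason).
Take 3 disjoint single-world reflexive frames: each is trivially connected, but their disjoint union has 3 worlds with no edge between distinct components, so it is not connected.
Hence connectedness of R is not modally definable.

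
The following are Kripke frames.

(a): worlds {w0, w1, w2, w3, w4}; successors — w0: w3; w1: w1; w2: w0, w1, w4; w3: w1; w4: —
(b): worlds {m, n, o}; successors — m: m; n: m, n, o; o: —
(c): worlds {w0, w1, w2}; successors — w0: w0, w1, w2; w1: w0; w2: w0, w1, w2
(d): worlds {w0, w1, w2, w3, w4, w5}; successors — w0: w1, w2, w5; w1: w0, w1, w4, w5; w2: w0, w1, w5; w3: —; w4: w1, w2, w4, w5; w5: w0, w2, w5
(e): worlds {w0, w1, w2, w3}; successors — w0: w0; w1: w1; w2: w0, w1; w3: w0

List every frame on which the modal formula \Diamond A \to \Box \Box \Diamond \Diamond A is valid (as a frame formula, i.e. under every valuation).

Frame correspondent (Sahlqvist): \forall x \forall y \forall z ((xRy \wedge x R^2 z) \to \exists w (y = w \wedge z R^2 w)) — i.e. a generalized confluence (Geach) condition.
(a): fails — w0Rw3, w0R²w1 but no w with w3=w and w1R²w.
(b): fails — nRm, nR²o but no w with m=w and oR²w.
(c): holds.
(d): fails — w1Rw4, w1R²w5 but no w with w4=w and w5R²w.
(e): fails — w2Rw0, w2R²w1 but no w with w0=w and w1R²w.

(c)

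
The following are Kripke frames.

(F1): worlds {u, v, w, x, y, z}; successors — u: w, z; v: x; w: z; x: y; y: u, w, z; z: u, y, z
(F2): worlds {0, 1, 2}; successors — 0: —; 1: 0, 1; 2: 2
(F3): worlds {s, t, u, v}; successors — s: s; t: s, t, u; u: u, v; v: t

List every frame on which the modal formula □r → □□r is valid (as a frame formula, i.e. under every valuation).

(F2)

The schema corresponds to transitivity: ∀x ∀y ∀z (Rxy ∧ Ryz → Rxz).
(F1): fails — Ruz and Rzy but not Ruy.
(F2): condition met.
(F3): fails — Ruv and Rvt but not Rut.
Valid on: (F2).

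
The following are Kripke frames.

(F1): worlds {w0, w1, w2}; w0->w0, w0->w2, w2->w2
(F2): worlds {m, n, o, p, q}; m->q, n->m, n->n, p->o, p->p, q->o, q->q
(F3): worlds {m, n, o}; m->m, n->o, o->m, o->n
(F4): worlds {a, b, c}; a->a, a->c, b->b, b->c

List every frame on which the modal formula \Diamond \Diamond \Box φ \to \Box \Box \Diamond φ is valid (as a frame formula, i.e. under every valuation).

(F1)

This is the axiom for a generalized confluence (Geach) condition; its first-order frame correspondent is \forall x \forall y \forall z ((x R^2 y \wedge x R^2 z) \to \exists w (yRw \wedge zRw)).
(F1): ✓.
(F2): fails — mR²o, mR²o but no w with oRw and oRw.
(F3): fails — nR²m, nR²n but no w with mRw and nRw.
(F4): fails — aR²a, aR²c but no w with aRw and cRw.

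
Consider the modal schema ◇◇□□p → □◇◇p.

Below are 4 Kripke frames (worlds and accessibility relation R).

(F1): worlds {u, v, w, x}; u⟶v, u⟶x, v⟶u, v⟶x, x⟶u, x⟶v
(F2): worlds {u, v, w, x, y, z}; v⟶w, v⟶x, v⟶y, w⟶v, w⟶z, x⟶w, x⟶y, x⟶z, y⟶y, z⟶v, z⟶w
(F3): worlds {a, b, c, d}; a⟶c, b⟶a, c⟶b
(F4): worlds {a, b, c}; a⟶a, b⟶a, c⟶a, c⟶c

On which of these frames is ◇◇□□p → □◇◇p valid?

(F1), (F2), (F4)

Frame correspondent (Sahlqvist): ∀x ∀y ∀z ((xR²y ∧ xRz) → ∃w (yR²w ∧ zR²w)) — i.e. a generalized confluence (Geach) condition.
(F1): satisfies the condition.
(F2): satisfies the condition.
(F3): fails — aR²b, aRc but no w with bR²w and cR²w.
(F4): satisfies the condition.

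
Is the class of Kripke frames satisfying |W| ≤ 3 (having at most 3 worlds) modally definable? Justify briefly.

Modal frame validity is preserved under disjoint unions.
Any modal formula valid on each of 4 disjoint one-world frames is valid on their disjoint union (validity is preserved under disjoint unions). Each one-world frame has |W|=1≤3, but the union has |W|=4.
So no modal formula (or set of formulas) defines exactly the |W|≤3 frames.

No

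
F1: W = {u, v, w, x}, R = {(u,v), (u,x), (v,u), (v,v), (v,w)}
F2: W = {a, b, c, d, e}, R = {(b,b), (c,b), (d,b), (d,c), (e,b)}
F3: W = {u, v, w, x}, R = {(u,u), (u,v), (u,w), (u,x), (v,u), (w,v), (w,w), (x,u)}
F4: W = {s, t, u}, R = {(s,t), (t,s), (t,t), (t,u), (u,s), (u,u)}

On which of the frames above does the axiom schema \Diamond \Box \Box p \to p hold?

Frame correspondent (Sahlqvist): \forall x \forall y (xRy \to \exists w (y R^2 w \wedge x = w)) — i.e. a generalized confluence (Geach) condition.
F1: fails — uRx but no t with xR²t and u=t.
F2: fails — cRb but no w with bR²w and c=w.
F3: ✓.
F4: ✓.
Valid on: F3, F4.

F3, F4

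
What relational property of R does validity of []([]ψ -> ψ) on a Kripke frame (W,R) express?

shift-reflexivity

Suppose □(□ψ→ψ) is valid. Take Rxy and set V(ψ)={w : Ryw}. Then at y, □ψ holds; since □(□ψ→ψ) at x, □ψ→ψ at y, so ψ at y, i.e. Ryy.
Conversely, any frame satisfying forall x forall y (Rxy -> Ryy) validates the schema.
Frame condition: forall x forall y (Rxy -> Ryy).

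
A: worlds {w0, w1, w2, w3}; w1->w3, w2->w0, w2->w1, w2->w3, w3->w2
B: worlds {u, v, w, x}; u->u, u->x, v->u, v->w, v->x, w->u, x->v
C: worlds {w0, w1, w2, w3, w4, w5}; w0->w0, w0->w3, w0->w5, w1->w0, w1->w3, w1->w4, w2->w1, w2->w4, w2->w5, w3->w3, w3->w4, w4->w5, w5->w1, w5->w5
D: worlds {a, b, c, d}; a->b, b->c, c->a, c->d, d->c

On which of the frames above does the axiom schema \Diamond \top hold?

Frame correspondent (Sahlqvist): \forall x \exists y Rxy — i.e. seriality.
A: fails — world w0 has no successor.
B: ✓.
C: ✓.
D: ✓.
Valid on: B, C, D.

B, C, D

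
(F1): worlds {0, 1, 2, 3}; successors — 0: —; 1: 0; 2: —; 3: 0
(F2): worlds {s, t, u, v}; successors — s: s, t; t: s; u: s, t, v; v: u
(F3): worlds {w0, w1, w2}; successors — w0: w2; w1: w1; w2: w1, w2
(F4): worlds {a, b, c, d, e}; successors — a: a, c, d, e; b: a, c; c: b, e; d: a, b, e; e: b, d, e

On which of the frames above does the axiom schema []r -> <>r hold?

(F2), (F3), (F4)

The schema corresponds to seriality: forall x exists y Rxy.
(F1): fails — world 0 has no successor.
(F2): ✓.
(F3): ✓.
(F4): ✓.
Valid on: (F2), (F3), (F4).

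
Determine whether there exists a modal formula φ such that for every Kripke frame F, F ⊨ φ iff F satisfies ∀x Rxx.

Yes, by □q → q

Yes: it is reflexivity, defined by the T schema □q → q.
Suppose □q→q is valid. At any x set V(q)={w : Rxw}. Then □q holds at x, so q holds at x, i.e. Rxx.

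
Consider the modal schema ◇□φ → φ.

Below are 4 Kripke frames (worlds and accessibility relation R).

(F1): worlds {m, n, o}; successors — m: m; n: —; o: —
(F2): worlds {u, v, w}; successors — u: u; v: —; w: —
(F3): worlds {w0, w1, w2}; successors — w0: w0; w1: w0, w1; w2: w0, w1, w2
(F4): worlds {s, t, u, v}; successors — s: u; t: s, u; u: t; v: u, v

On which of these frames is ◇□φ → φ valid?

The schema corresponds to symmetry: ∀x ∀y (Rxy → Ryx).
(F1): holds.
(F2): holds.
(F3): fails — Rw1w0 but not Rw0w1.
(F4): fails — Rvu but not Ruv.

(F1), (F2)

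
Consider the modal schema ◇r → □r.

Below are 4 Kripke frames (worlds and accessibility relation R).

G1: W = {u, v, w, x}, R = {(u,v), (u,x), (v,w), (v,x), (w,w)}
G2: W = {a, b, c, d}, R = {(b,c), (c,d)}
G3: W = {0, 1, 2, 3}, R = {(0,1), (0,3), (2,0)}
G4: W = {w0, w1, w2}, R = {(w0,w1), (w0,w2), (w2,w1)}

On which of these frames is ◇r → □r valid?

G2

Frame correspondent (Sahlqvist): ∀x ∀y ∀z (Rxy ∧ Rxz → y = z) — i.e. partial functionality.
G1: fails — u sees both v and x.
G2: holds.
G3: fails — 0 sees both 1 and 3.
G4: fails — w0 sees both w1 and w2.
Valid on: G2.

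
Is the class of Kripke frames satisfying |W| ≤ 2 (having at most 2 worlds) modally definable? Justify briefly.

Modal frame validity is preserved under disjoint unions.
Any modal formula valid on each of 3 disjoint one-world frames is valid on their disjoint union (validity is preserved under disjoint unions). Each one-world frame has |W|=1≤2, but the union has |W|=3.
So no modal formula (or set of formulas) defines exactly the |W|≤2 frames.

No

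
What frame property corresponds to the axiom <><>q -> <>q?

transitivity: forall x forall y forall z (Rxy & Ryz -> Rxz)

This schema is equivalent to the 4 axiom □q → □□q.
It corresponds to transitivity: forall x forall y forall z (Rxy & Ryz -> Rxz).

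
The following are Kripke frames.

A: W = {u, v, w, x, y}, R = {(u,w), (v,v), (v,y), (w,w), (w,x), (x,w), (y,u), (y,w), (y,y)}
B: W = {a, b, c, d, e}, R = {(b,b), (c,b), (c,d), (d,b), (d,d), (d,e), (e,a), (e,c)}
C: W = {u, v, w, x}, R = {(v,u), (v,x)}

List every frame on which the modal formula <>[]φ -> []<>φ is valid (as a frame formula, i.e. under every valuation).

This is the axiom for convergence; its first-order frame correspondent is forall x forall y forall z (Rxy & Rxz -> exists w (Ryw & Rzw)).
A: satisfies the condition.
B: fails — Rdd and Rde but d and e have no common successor.
C: fails — Rvu and Rvu but u and u have no common successor.
Valid on: A.

A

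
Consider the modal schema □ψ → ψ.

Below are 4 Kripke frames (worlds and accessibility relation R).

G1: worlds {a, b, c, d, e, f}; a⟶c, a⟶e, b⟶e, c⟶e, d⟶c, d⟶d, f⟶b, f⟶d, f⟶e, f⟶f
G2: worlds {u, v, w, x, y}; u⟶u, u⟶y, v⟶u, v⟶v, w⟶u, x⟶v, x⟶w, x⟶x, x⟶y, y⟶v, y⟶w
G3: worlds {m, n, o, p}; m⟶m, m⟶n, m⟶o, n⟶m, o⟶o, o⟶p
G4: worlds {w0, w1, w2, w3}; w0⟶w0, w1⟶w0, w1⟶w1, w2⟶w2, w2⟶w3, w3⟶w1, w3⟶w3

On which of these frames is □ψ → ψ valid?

This is the axiom for reflexivity; its first-order frame correspondent is ∀x Rxx.
G1: fails — world a does not see itself.
G2: fails — world w does not see itself.
G3: fails — world n does not see itself.
G4: ✓.
Valid on: G4.

G4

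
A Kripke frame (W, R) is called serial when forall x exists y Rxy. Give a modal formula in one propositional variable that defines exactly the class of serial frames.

The condition is seriality. The D schema □ψ → ◇ψ defines it.

□ψ → ◇ψ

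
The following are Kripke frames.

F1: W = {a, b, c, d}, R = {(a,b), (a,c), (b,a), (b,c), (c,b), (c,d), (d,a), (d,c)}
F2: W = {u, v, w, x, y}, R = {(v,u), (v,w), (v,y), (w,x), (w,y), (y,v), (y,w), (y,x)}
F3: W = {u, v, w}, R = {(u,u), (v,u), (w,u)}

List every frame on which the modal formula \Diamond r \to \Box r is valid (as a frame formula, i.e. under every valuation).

F3

This is the axiom for partial functionality; its first-order frame correspondent is \forall x \forall y \forall z (Rxy \wedge Rxz \to y = z).
F1: fails — a sees both b and c.
F2: fails — v sees both u and w.
F3: ✓.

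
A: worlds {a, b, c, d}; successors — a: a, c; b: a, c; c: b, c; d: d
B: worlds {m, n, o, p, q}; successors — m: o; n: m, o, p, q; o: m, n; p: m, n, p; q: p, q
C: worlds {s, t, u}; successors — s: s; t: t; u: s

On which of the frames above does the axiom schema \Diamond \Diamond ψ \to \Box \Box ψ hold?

Frame correspondent (Sahlqvist): \forall x \forall y \forall z ((x R^2 y \wedge x R^2 z) \to \exists w (y = w \wedge z = w)) — i.e. a generalized confluence (Geach) condition.
A: fails — aR²a, aR²b but a ≠ b.
B: fails — mR²m, mR²n but m ≠ n.
C: satisfies the condition.
Valid on: C.

C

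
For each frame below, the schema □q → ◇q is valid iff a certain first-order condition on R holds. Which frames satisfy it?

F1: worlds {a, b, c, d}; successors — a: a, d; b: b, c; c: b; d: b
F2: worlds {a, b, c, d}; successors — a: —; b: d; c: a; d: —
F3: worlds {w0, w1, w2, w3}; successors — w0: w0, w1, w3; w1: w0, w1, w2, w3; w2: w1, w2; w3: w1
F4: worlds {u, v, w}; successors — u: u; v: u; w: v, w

F1, F3, F4

This is the axiom for seriality; its first-order frame correspondent is ∀x ∃y Rxy.
F1: condition met.
F2: fails — world a has no successor.
F3: condition met.
F4: condition met.
Valid on: F1, F3, F4.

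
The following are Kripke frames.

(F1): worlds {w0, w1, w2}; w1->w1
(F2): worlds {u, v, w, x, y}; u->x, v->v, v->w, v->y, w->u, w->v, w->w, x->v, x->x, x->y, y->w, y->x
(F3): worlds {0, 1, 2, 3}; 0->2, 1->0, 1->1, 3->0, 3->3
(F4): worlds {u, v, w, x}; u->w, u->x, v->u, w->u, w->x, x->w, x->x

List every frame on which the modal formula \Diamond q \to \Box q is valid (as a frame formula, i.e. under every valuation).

(F1)

This is the axiom for partial functionality; its first-order frame correspondent is \forall x \forall y \forall z (Rxy \wedge Rxz \to y = z).
(F1): satisfies the condition.
(F2): fails — v sees both v and w.
(F3): fails — 1 sees both 0 and 1.
(F4): fails — u sees both w and x.
Valid on: (F1).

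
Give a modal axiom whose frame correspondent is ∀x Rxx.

□s → s

A defining formula is □s → s (the T axiom).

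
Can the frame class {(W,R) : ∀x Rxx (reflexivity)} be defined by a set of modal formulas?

The condition is reflexivity. A defining modal formula is □r → r.
Suppose □r→r is valid. At any x set V(r)={w : Rxw}. Then □r holds at x, so r holds at x, i.e. Rxx.

Definable; □r → r defines it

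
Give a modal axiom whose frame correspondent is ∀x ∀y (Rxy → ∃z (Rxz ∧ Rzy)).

□□ψ → □ψ

A defining formula is □□ψ → □ψ (the C4 axiom).
Suppose □□ψ→□ψ is valid. Take Rxy and set V(ψ)={w : xR²w}. Then □□ψ at x, so □ψ at x, so ψ at y, i.e. ∃z(Rxz∧Rzy).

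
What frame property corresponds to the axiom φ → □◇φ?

symmetry

Suppose φ→□◇φ is valid. Take Rxy and set V(φ)={x}. Then φ at x, so □◇φ at x, so ◇φ at y, so some z with Ryz has φ; z=x, i.e. Ryx.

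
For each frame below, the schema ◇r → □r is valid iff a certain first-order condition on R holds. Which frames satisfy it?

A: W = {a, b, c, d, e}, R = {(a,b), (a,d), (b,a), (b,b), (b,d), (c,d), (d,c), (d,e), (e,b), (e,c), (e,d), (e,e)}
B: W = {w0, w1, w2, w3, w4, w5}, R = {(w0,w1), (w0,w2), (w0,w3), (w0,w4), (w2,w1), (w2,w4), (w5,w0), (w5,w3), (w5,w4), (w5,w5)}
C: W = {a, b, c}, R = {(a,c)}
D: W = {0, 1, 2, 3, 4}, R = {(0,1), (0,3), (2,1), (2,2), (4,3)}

C

The schema corresponds to partial functionality: ∀x ∀y ∀z (Rxy ∧ Rxz → y = z).
A: fails — a sees both b and d.
B: fails — w0 sees both w1 and w2.
C: condition met.
D: fails — 0 sees both 1 and 3.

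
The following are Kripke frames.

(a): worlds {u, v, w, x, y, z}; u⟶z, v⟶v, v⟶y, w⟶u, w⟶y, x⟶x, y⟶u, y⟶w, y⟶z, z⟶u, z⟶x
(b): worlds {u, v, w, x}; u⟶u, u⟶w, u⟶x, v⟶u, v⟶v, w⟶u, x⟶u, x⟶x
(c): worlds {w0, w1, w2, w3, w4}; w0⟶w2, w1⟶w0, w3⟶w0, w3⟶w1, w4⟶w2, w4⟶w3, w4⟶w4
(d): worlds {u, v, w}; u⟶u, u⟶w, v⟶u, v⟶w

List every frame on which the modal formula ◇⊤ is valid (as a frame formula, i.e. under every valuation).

(a), (b)

Frame correspondent (Sahlqvist): ∀x ∃y Rxy — i.e. seriality.
(a): ✓.
(b): ✓.
(c): fails — world w2 has no successor.
(d): fails — world w has no successor.
Valid on: (a), (b).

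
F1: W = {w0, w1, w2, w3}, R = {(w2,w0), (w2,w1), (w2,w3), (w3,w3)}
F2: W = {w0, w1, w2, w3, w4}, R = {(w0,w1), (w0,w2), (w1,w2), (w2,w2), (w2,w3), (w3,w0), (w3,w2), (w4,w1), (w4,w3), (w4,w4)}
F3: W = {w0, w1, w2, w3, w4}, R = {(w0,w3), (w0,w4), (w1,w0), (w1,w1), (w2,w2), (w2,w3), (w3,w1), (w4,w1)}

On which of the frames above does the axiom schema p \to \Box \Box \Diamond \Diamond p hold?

Frame correspondent (Sahlqvist): \forall x \forall z (x R^2 z \to \exists w (x = w \wedge z R^2 w)) — i.e. a generalized confluence (Geach) condition.
F1: fails — w2R²w3 but no w with w2=w and w3R²w.
F2: fails — w0R²w3 but no w with w0=w and w3R²w.
F3: fails — w2R²w1 but no w with w2=w and w1R²w.
Valid on no frame.

none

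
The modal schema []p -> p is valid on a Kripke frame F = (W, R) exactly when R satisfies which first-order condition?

Reflexivity

Suppose □p→p is valid. At any x set V(p)={w : Rxw}. Then □p holds at x, so p holds at x, i.e. Rxx.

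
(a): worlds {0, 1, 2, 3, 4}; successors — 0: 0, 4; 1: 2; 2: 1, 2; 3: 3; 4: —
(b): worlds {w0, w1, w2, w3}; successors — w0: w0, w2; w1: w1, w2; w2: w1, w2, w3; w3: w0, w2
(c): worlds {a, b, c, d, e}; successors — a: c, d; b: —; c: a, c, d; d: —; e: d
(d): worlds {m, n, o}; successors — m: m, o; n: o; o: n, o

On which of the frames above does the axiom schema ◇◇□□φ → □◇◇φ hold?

(b), (d)

The schema corresponds to a generalized confluence (Geach) condition: ∀x ∀y ∀z ((xR²y ∧ xRz) → ∃w (yR²w ∧ zR²w)).
(a): fails — 0R²0, 0R4 but no w with 0R²w and 4R²w.
(b): ✓.
(c): fails — aR²a, aRd but no w with aR²w and dR²w.
(d): ✓.
Valid on: (b), (d).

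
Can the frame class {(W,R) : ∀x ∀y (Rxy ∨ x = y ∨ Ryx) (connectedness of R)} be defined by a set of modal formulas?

Not definable by any modal formula

Modal frame validity is preserved under disjoint unions.
Take 3 disjoint single-world reflexive frames: each is trivially connected, but their disjoint union has 3 worlds with no edge between distinct components, so it is not connected.
Hence connectedness of R is not modally definable.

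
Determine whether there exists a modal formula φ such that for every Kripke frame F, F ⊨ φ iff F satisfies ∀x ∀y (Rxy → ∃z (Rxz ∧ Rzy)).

Yes, by □□r → □r

The condition is density. A defining modal formula is □□r → □r.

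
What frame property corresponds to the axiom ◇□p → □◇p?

Convergence

This is the .2 axiom.
It corresponds to convergence: ∀x ∀y ∀z (Rxy ∧ Rxz → ∃w (Ryw ∧ Rzw)).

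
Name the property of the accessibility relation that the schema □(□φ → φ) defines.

shift-reflexivity

This is the T□ axiom.
It corresponds to shift-reflexivity: ∀x ∀y (Rxy → Ryy).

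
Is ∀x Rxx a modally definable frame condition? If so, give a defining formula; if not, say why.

Yes — defined by □q → q

This is a Sahlqvist condition; the T axiom □q → q defines it.
Suppose □q→q is valid. At any x set V(q)={w : Rxw}. Then □q holds at x, so q holds at x, i.e. Rxx.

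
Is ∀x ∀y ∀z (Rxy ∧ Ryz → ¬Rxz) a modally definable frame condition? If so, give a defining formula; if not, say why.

No — not modally definable

If a class were modally definable it would be closed under surjective bounded morphisms (Goldblatt–Thomason).
The 5-cycle (worlds s,t,u,v,w with s→t→u→v→w→s) is intransitive. Mapping every world to a single reflexive point • is a surjective bounded morphism; the reflexive point is not intransitive (R••∧R•• but R••).
So the class is not modally definable.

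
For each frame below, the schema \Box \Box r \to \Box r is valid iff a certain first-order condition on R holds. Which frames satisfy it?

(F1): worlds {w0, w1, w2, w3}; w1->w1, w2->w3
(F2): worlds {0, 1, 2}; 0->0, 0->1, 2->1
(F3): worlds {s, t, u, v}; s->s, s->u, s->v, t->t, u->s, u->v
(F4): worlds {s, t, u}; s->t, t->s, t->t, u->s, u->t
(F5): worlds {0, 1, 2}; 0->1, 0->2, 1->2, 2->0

The schema corresponds to density: \forall x \forall y (Rxy \to \exists z (Rxz \wedge Rzy)).
(F1): fails — Rw2w3 but no z with Rw2z and Rzw3.
(F2): fails — R21 but no z with R2z and Rz1.
(F3): satisfies the condition.
(F4): satisfies the condition.
(F5): fails — R12 but no z with R1z and Rz2.
Valid on: (F3), (F4).

(F3), (F4)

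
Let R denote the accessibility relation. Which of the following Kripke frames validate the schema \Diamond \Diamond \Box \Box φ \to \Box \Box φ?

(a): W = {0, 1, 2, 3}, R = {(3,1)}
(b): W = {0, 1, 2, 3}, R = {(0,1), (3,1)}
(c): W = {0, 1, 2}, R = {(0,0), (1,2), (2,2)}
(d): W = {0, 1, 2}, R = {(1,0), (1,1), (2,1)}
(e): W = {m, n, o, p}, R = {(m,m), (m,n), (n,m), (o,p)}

(a), (b), (c), (e)

This is the axiom for a generalized confluence (Geach) condition; its first-order frame correspondent is \forall x \forall y \forall z ((x R^2 y \wedge x R^2 z) \to \exists w (y R^2 w \wedge z = w)).
(a): holds.
(b): holds.
(c): holds.
(d): fails — 1R²0, 1R²0 but no w with 0R²w and 0=w.
(e): holds.
Valid on: (a), (b), (c), (e).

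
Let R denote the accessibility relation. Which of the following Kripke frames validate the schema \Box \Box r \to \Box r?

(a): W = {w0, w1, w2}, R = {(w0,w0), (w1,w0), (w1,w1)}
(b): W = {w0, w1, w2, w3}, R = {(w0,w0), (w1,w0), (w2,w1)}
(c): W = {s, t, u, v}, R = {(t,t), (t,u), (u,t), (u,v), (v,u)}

The schema corresponds to density: \forall x \forall y (Rxy \to \exists z (Rxz \wedge Rzy)).
(a): holds.
(b): fails — Rw2w1 but no z with Rw2z and Rzw1.
(c): fails — Ruv but no z with Ruz and Rzv.
Valid on: (a).

(a)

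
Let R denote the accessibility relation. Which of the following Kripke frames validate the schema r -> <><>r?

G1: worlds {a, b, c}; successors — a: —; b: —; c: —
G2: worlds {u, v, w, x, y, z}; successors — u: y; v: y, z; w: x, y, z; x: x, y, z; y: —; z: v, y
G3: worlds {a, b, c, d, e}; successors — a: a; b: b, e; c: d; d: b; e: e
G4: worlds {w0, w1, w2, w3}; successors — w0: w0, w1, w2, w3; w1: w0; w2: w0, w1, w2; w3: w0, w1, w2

This is the axiom for a generalized confluence (Geach) condition; its first-order frame correspondent is forall x exists w (x = w & x R^2 w).
G1: fails — at a but no w with a=w and aR²w.
G2: fails — at u but no t with u=t and uR²t.
G3: fails — at c but no w with c=w and cR²w.
G4: ✓.
Valid on: G4.

G4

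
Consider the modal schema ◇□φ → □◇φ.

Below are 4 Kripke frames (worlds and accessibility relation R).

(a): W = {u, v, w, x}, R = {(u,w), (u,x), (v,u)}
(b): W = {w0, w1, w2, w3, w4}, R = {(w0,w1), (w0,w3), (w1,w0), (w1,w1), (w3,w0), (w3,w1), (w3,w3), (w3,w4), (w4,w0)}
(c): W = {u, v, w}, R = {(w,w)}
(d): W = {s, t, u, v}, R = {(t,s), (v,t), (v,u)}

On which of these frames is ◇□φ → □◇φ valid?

This is the axiom for convergence; its first-order frame correspondent is ∀x ∀y ∀z (Rxy ∧ Rxz → ∃w (Ryw ∧ Rzw)).
(a): fails — Ruw and Ruw but w and w have no common successor.
(b): fails — Rw3w0 and Rw3w4 but w0 and w4 have no common successor.
(c): ✓.
(d): fails — Rts and Rts but s and s have no common successor.

(c)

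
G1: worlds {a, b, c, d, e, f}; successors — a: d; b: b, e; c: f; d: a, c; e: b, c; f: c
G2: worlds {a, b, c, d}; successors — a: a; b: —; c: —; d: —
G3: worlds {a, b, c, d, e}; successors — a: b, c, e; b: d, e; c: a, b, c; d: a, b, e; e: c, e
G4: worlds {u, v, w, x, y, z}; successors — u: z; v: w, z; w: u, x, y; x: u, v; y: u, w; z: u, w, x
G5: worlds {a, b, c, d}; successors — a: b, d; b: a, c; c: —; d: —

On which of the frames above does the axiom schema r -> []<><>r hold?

Frame correspondent (Sahlqvist): forall x forall z (xRz -> exists w (x = w & z R^2 w)) — i.e. a generalized confluence (Geach) condition.
G1: fails — aRd but no w with a=w and dR²w.
G2: ✓.
G3: fails — dRb but no w with d=w and bR²w.
G4: fails — wRy but no t with w=t and yR²t.
G5: fails — aRb but no w with a=w and bR²w.
Valid on: G2.

G2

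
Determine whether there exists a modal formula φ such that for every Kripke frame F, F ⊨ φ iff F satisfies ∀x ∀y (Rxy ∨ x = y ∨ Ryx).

No — not modally definable

Any modally definable frame class is closed under disjoint unions.
Take 3 disjoint single-world reflexive frames: each is trivially connected, but their disjoint union has 3 worlds with no edge between distinct components, so it is not connected.
So the class is not modally definable.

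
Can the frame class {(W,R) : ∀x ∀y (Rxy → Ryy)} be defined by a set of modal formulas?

Definable; □(□p → p) defines it

The condition is shift-reflexivity. A defining modal formula is □(□p → p).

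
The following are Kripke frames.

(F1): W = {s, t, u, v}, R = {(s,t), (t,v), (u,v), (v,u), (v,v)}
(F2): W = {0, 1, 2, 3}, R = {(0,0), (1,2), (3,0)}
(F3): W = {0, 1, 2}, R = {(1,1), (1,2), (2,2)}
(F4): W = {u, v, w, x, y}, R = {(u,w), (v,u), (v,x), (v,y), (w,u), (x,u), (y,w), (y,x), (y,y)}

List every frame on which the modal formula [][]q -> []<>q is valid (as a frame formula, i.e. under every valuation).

(F1), (F3), (F4)

This is the axiom for a generalized confluence (Geach) condition; its first-order frame correspondent is forall x forall z (xRz -> exists w (x R^2 w & zRw)).
(F1): ✓.
(F2): fails — 1R2 but no w with 1R²w and 2Rw.
(F3): ✓.
(F4): ✓.
Valid on: (F1), (F3), (F4).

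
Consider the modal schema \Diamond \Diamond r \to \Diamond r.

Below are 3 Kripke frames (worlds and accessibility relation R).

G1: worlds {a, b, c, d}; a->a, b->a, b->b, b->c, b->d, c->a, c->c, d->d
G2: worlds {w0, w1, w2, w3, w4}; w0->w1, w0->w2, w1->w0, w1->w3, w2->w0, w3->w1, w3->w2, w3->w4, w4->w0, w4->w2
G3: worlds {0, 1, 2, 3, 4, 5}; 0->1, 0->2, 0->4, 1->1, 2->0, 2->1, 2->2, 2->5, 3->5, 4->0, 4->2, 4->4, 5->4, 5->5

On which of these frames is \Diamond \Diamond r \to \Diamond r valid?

G1

Frame correspondent (Sahlqvist): \forall x \forall y \forall z (Rxy \wedge Ryz \to Rxz) — i.e. transitivity.
G1: holds.
G2: fails — Rw1w0 and Rw0w1 but not Rw1w1.
G3: fails — R02 and R25 but not R05.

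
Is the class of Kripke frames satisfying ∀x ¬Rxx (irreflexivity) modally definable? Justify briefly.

Modal frame validity is preserved under surjective bounded morphisms.
The 5-cycle (worlds s,t,u,v,w with s→t→u→v→w→s) is irreflexive, and the map sending every world to a single reflexive point • is a surjective bounded morphism (forth: every edge maps to (•,•); back: every world has a successor). So any modal formula valid on the 5-cycle is also valid on the reflexive point, which is not irreflexive.
So no modal formula (or set of formulas) defines exactly the irreflexive frames.

Not modally definable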